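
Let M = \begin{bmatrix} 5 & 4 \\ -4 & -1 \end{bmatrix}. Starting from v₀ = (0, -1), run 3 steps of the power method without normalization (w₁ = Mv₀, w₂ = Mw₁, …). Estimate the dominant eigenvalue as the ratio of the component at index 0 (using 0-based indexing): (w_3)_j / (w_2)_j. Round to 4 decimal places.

w1 = Mv₀ = (-4, 1)
w2 = Mw1 = (-16, 15)
w3 = Mw2 = (-20, 49)
Ratio at component: -20 / -16 = 1.2500

1.2500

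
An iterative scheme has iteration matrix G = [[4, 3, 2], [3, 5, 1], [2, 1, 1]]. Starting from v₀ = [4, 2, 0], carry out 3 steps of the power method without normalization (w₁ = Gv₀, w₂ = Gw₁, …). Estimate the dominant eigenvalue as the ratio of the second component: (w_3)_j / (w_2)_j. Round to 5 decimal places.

w1 = Gv₀ = (4·4 + 3·2 + 2·0; 3·4 + 5·2 + 1·0; 2·4 + 1·2 + 1·0) = (22, 22, 10)
w2 = Gw1 = (4·22 + 3·22 + 2·10; 3·22 + 5·22 + 1·10; 2·22 + 1·22 + 1·10) = (174, 186, 76)
w3 = Gw2 = (1406, 1528, 610)
Ratio at component: 1528 / 186 = 8.21505

λ ≈ 8.21505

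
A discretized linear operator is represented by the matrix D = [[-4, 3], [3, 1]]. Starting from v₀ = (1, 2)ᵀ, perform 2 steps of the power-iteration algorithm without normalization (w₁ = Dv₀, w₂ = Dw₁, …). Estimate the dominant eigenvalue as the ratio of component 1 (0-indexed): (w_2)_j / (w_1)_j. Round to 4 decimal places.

2.2000

w1 = Dv₀ = ((-4)·1 + 3·2; 3·1 + 1·2) = (2, 5)
w2 = Dw1 = ((-4)·2 + 3·5; 3·2 + 1·5) = (7, 11)
Ratio at component: 11 / 5 = 2.2000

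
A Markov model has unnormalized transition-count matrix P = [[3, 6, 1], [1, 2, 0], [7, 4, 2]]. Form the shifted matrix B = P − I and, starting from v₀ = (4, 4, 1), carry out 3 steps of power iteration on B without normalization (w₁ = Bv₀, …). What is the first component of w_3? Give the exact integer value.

872

B = P − I has rows (2, 6, 1); (1, 1, 0); (7, 4, 1)
w1 = Bv₀ = (2·4 + 6·4 + 1·1; 1·4 + 1·4 + 0·1; 7·4 + 4·4 + 1·1) = (33, 8, 45)
w2 = Bw1 = (2·33 + 6·8 + 1·45; 1·33 + 1·8 + 0·45; 7·33 + 4·8 + 1·45) = (159, 41, 308)
w3 = Bw2 = (872, 200, 1585)
Requested component of w3: 872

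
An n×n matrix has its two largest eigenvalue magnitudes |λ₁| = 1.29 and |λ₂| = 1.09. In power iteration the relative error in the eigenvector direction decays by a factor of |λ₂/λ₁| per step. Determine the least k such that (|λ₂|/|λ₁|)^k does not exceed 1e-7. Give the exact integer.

|λ₂/λ₁| = 1.09/1.29 = 0.84496
Need k ≥ ln(1e-7) / ln(0.84496) = -16.1181 / -0.1685 ≈ 95.676
Smallest integer k satisfying the bound: 96

96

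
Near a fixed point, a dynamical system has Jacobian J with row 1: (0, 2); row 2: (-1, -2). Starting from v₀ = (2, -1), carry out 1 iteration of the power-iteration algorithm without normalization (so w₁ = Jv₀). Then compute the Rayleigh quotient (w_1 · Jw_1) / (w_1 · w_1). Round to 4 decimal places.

λ ≈ 0.0000

w1 = Jv₀ = (-2, 0)
Jw1 = (0, 2)
w1·Jw1 = (-2)·0 + 0·2 = 0; w1·w1 = (-2)·(-2) + 0·0 = 4
λ ≈ 0/4 = 0.0000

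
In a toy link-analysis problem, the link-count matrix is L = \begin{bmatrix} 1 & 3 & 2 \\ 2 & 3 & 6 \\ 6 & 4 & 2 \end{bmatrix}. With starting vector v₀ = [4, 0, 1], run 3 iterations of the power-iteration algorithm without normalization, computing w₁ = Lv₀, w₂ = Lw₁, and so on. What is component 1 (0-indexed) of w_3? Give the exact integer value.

1694

w1 = Lv₀ = (6, 14, 26)
w2 = Lw1 = (100, 210, 144)
w3 = Lw2 = (1018, 1694, 1728)
The requested component of w3 is 1694.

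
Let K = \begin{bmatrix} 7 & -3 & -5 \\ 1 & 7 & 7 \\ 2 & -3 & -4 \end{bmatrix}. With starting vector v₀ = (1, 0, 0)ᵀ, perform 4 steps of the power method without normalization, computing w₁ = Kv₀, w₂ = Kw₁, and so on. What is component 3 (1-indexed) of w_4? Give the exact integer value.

-357

w1 = Kv₀ = (7·1 + (-3)·0 + (-5)·0; 1·1 + 7·0 + 7·0; 2·1 + (-3)·0 + (-4)·0) = (7, 1, 2)
w2 = Kw1 = (7·7 + (-3)·1 + (-5)·2; 1·7 + 7·1 + 7·2; 2·7 + (-3)·1 + (-4)·2) = (36, 28, 3)
w3 = Kw2 = (153, 253, -24)
w4 = Kw3 = (432, 1756, -357)
The requested component of w4 is -357.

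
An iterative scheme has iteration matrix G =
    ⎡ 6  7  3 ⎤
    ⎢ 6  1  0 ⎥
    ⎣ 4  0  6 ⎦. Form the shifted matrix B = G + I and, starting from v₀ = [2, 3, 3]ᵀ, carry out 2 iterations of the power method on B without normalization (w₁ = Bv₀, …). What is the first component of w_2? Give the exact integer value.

B = G + I has rows (7, 7, 3); (6, 2, 0); (4, 0, 7)
w1 = Bv₀ = (44, 18, 29)
w2 = Bw1 = (521, 300, 379)
Requested component of w2: 521

521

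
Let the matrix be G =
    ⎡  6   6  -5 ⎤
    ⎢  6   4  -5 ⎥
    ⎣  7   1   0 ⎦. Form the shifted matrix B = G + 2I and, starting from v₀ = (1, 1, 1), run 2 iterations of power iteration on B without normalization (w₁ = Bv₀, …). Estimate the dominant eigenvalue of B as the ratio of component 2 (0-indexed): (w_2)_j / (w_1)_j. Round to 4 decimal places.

μ ≈ 9.0000

B = G + 2I has rows (8, 6, -5); (6, 6, -5); (7, 1, 2)
w1 = Bv₀ = (8·1 + 6·1 + (-5)·1; 6·1 + 6·1 + (-5)·1; 7·1 + 1·1 + 2·1) = (9, 7, 10)
w2 = Bw1 = (8·9 + 6·7 + (-5)·10; 6·9 + 6·7 + (-5)·10; 7·9 + 1·7 + 2·10) = (64, 46, 90)
Ratio: 90/10 = 9.0000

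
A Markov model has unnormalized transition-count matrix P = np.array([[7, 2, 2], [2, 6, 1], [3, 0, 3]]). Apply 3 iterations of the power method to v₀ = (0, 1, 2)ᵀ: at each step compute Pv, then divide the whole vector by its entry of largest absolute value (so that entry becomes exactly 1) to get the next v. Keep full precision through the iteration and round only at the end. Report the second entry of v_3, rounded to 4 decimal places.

0.8242

Pv0 = (6.00000, 8.00000, 6.00000); divide by 8.00000 → v1 = (0.75000, 1.00000, 0.75000)
Pv1 = (8.75000, 8.25000, 4.50000); divide by 8.75000 → v2 = (1.00000, 0.94286, 0.51429)
Pv2 = (9.91429, 8.17143, 4.54286); divide by 9.91429 → v3 = (1.00000, 0.82421, 0.45821)
Requested entry of v3: 572/694 = 0.8242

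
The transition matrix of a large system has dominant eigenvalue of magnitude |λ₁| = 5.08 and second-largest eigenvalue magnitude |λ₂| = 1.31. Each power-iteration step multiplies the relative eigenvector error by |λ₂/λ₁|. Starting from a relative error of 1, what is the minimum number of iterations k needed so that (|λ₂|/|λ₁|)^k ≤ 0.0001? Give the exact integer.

7

|λ₂/λ₁| = 1.31/5.08 = 0.25787
Need k ≥ ln(0.0001) / ln(0.25787) = -9.2103 / -1.3553 ≈ 6.796
Smallest integer k satisfying the bound: 7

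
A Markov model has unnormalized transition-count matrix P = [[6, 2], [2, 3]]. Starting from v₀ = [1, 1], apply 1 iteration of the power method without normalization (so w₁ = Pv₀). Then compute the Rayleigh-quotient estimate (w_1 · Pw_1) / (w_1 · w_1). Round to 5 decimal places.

λ ≈ 6.95506

w1 = Pv₀ = (8, 5)
Pw1 = (58, 31)
w1·Pw1 = 8·58 + 5·31 = 619; w1·w1 = 8·8 + 5·5 = 89
λ ≈ 619/89 = 6.95506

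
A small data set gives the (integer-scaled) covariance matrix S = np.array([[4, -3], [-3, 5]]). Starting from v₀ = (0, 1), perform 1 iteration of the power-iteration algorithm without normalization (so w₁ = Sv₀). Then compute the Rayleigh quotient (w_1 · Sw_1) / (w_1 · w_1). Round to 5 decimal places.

7.38235

w1 = Sv₀ = (-3, 5)
Sw1 = (-27, 34)
w1·Sw1 = (-3)·(-27) + 5·34 = 251; w1·w1 = (-3)·(-3) + 5·5 = 34
λ ≈ 251/34 = 7.38235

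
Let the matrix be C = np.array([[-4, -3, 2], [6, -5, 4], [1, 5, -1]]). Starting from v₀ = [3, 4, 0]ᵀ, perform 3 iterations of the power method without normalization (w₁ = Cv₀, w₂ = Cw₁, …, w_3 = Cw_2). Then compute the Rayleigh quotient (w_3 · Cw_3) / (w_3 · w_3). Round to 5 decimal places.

λ ≈ -6.10466

w1 = Cv₀ = ((-4)·3 + (-3)·4 + 2·0; 6·3 + (-5)·4 + 4·0; 1·3 + 5·4 + (-1)·0) = (-24, -2, 23)
w2 = Cw1 = ((-4)·(-24) + (-3)·(-2) + 2·23; 6·(-24) + (-5)·(-2) + 4·23; 1·(-24) + 5·(-2) + (-1)·23) = (148, -42, -57)
w3 = Cw2 = (-580, 870, -5)
Cw3 = (-300, -7850, 3775)
w3·Cw3 = (-580)·(-300) + 870·(-7850) + (-5)·3775 = -6674375; w3·w3 = (-580)·(-580) + 870·870 + (-5)·(-5) = 1093325
λ ≈ -6674375/1093325 = -6.10466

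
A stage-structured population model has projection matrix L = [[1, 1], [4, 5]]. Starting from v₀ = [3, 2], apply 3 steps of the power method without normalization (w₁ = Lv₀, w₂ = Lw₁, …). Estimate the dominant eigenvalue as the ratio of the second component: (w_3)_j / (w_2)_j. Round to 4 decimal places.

w1 = Lv₀ = (1·3 + 1·2; 4·3 + 5·2) = (5, 22)
w2 = Lw1 = (1·5 + 1·22; 4·5 + 5·22) = (27, 130)
w3 = Lw2 = (157, 758)
Ratio at component: 758 / 130 = 5.8308

λ ≈ 5.8308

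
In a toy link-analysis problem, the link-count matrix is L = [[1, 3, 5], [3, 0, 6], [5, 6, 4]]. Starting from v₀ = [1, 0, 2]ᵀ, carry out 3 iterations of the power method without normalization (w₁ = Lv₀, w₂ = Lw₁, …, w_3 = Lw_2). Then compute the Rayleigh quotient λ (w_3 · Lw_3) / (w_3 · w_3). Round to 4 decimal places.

w1 = Lv₀ = (11, 15, 13)
w2 = Lw1 = (121, 111, 197)
w3 = Lw2 = (1439, 1545, 2059)
Lw3 = (16369, 16671, 24701)
w3·Lw3 = 1439·16369 + 1545·16671 + 2059·24701 = 100171045; w3·w3 = 1439·1439 + 1545·1545 + 2059·2059 = 8697227
λ ≈ 100171045/8697227 = 11.5176

λ ≈ 11.5176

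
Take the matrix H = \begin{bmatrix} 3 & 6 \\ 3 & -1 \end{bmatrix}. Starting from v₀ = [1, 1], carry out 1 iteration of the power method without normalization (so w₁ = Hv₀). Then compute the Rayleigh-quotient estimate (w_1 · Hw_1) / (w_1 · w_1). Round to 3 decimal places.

w1 = Hv₀ = (9, 2)
Hw1 = (39, 25)
w1·Hw1 = 9·39 + 2·25 = 401; w1·w1 = 9·9 + 2·2 = 85
λ ≈ 401/85 = 4.718

λ ≈ 4.718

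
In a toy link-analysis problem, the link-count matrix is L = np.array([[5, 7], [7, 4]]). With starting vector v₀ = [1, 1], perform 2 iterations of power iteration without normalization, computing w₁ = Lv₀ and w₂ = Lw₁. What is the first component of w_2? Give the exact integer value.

w1 = Lv₀ = (5·1 + 7·1; 7·1 + 4·1) = (12, 11)
w2 = Lw1 = (5·12 + 7·11; 7·12 + 4·11) = (137, 128)
The requested component of w2 is 137.

137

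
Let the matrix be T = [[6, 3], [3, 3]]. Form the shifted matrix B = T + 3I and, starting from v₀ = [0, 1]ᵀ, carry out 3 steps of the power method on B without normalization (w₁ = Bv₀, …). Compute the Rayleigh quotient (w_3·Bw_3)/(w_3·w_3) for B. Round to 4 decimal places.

10.8000

B = T + 3I has rows (9, 3); (3, 6)
w1 = Bv₀ = (3, 6)
w2 = Bw1 = (45, 45)
w3 = Bw2 = (540, 405)
Bw3 = (6075, 4050)
w3·Bw3 = 4920750; w3·w3 = 455625; μ ≈ 4920750/455625 = 10.8000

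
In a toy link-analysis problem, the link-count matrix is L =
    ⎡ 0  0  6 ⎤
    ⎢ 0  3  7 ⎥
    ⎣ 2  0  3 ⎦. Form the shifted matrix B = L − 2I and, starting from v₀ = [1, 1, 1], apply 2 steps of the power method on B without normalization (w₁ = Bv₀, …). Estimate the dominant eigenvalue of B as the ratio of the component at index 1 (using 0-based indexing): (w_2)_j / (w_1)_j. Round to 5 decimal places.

B = L − 2I has rows (-2, 0, 6); (0, 1, 7); (2, 0, 1)
w1 = Bv₀ = ((-2)·1 + 0·1 + 6·1; 0·1 + 1·1 + 7·1; 2·1 + 0·1 + 1·1) = (4, 8, 3)
w2 = Bw1 = ((-2)·4 + 0·8 + 6·3; 0·4 + 1·8 + 7·3; 2·4 + 0·8 + 1·3) = (10, 29, 11)
Ratio: 29/8 = 3.62500

3.62500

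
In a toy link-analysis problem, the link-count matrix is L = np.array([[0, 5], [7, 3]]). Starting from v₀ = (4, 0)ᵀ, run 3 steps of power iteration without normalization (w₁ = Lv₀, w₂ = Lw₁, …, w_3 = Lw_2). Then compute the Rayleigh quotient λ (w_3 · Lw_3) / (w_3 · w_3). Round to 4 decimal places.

6.3526

w1 = Lv₀ = (0, 28)
w2 = Lw1 = (140, 84)
w3 = Lw2 = (420, 1232)
Lw3 = (6160, 6636)
w3·Lw3 = 420·6160 + 1232·6636 = 10762752; w3·w3 = 420·420 + 1232·1232 = 1694224
λ ≈ 10762752/1694224 = 6.3526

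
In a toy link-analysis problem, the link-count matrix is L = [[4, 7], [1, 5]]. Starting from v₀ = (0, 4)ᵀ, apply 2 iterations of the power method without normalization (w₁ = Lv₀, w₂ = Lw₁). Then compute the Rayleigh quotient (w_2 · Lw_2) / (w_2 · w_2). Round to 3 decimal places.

λ ≈ 7.435

w1 = Lv₀ = (4·0 + 7·4; 1·0 + 5·4) = (28, 20)
w2 = Lw1 = (4·28 + 7·20; 1·28 + 5·20) = (252, 128)
Lw2 = (1904, 892)
w2·Lw2 = 252·1904 + 128·892 = 593984; w2·w2 = 252·252 + 128·128 = 79888
λ ≈ 593984/79888 = 7.435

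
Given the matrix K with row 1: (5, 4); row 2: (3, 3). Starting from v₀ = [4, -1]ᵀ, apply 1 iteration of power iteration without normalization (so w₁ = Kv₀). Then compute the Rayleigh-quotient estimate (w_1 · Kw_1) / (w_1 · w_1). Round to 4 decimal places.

w1 = Kv₀ = (16, 9)
Kw1 = (116, 75)
w1·Kw1 = 16·116 + 9·75 = 2531; w1·w1 = 16·16 + 9·9 = 337
λ ≈ 2531/337 = 7.5104

7.5104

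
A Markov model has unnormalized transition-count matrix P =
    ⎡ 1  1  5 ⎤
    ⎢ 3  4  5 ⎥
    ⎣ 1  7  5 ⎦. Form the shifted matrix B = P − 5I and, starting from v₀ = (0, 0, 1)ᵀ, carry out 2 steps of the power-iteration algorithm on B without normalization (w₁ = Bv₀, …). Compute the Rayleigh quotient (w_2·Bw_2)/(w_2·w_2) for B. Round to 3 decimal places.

-0.208

B = P − 5I has rows (-4, 1, 5); (3, -1, 5); (1, 7, 0)
w1 = Bv₀ = ((-4)·0 + 1·0 + 5·1; 3·0 + (-1)·0 + 5·1; 1·0 + 7·0 + 0·1) = (5, 5, 0)
w2 = Bw1 = ((-4)·5 + 1·5 + 5·0; 3·5 + (-1)·5 + 5·0; 1·5 + 7·5 + 0·0) = (-15, 10, 40)
Bw2 = (270, 145, 55)
w2·Bw2 = -400; w2·w2 = 1925; μ ≈ -400/1925 = -0.208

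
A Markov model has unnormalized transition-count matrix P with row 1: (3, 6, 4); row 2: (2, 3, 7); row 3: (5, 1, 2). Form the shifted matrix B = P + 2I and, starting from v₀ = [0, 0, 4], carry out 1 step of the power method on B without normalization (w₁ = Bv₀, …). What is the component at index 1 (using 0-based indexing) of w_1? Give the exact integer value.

28

B = P + 2I has rows (5, 6, 4); (2, 5, 7); (5, 1, 4)
w1 = Bv₀ = (5·0 + 6·0 + 4·4; 2·0 + 5·0 + 7·4; 5·0 + 1·0 + 4·4) = (16, 28, 16)
Requested component of w1: 28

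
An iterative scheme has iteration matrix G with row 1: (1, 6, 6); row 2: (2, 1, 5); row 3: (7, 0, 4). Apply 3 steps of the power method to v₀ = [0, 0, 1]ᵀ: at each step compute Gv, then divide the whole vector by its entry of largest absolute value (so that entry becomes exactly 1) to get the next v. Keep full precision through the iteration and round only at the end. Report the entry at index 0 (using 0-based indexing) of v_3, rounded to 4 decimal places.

0.9663

Gv0 = (6.00000, 5.00000, 4.00000); divide by 6.00000 → v1 = (1.00000, 0.83333, 0.66667)
Gv1 = (10.00000, 6.16667, 9.66667); divide by 10.00000 → v2 = (1.00000, 0.61667, 0.96667)
Gv2 = (10.50000, 7.45000, 10.86667); divide by 10.86667 → v3 = (0.96626, 0.68558, 1.00000)
Requested entry of v3: 630/652 = 0.9663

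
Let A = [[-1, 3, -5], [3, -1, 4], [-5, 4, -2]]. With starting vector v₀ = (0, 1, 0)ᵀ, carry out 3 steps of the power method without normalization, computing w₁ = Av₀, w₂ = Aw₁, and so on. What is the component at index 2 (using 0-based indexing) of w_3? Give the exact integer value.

288

w1 = Av₀ = ((-1)·0 + 3·1 + (-5)·0; 3·0 + (-1)·1 + 4·0; (-5)·0 + 4·1 + (-2)·0) = (3, -1, 4)
w2 = Aw1 = ((-1)·3 + 3·(-1) + (-5)·4; 3·3 + (-1)·(-1) + 4·4; (-5)·3 + 4·(-1) + (-2)·4) = (-26, 26, -27)
w3 = Aw2 = (239, -212, 288)
The requested component of w3 is 288.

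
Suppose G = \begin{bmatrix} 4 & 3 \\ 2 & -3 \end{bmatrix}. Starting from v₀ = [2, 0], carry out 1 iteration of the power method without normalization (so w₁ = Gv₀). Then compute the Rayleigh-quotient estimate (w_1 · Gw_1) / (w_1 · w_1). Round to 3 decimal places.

4.600

w1 = Gv₀ = (8, 4)
Gw1 = (44, 4)
w1·Gw1 = 8·44 + 4·4 = 368; w1·w1 = 8·8 + 4·4 = 80
λ ≈ 368/80 = 4.600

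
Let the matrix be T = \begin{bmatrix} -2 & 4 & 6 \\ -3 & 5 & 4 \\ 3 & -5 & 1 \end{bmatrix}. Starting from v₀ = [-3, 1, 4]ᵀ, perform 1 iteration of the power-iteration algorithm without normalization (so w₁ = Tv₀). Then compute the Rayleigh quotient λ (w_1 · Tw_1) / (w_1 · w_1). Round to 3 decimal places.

λ ≈ 0.254

w1 = Tv₀ = (34, 30, -10)
Tw1 = (-8, 8, -58)
w1·Tw1 = 34·(-8) + 30·8 + (-10)·(-58) = 548; w1·w1 = 34·34 + 30·30 + (-10)·(-10) = 2156
λ ≈ 548/2156 = 0.254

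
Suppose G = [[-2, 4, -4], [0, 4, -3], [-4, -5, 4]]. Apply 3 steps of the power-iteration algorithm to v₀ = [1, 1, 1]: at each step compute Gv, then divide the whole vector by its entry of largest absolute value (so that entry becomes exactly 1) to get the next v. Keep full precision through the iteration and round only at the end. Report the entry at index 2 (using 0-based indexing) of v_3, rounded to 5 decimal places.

Gv0 = (-2.000000, 1.000000, -5.000000); divide by -5.000000 → v1 = (0.400000, -0.200000, 1.000000)
Gv1 = (-5.600000, -3.800000, 3.400000); divide by -5.600000 → v2 = (1.000000, 0.678571, -0.607143)
Gv2 = (3.142857, 4.535714, -9.821429); divide by -9.821429 → v3 = (-0.320000, -0.461818, 1.000000)
Requested entry of v3: -275/-275 = 1.00000

1.00000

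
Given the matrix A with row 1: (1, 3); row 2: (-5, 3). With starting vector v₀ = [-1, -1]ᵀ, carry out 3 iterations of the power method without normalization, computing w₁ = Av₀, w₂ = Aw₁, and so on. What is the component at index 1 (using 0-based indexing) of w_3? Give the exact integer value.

w1 = Av₀ = (-4, 2)
w2 = Aw1 = (2, 26)
w3 = Aw2 = (80, 68)
The requested component of w3 is 68.

68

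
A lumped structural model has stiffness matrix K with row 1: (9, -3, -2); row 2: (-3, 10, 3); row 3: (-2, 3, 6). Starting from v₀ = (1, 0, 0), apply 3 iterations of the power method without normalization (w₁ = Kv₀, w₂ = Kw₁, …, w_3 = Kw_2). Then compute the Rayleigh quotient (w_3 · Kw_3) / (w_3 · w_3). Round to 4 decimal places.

w1 = Kv₀ = (9·1 + (-3)·0 + (-2)·0; (-3)·1 + 10·0 + 3·0; (-2)·1 + 3·0 + 6·0) = (9, -3, -2)
w2 = Kw1 = (9·9 + (-3)·(-3) + (-2)·(-2); (-3)·9 + 10·(-3) + 3·(-2); (-2)·9 + 3·(-3) + 6·(-2)) = (94, -63, -39)
w3 = Kw2 = (1113, -1029, -611)
Kw3 = (14326, -15462, -8979)
w3·Kw3 = 1113·14326 + (-1029)·(-15462) + (-611)·(-8979) = 37341405; w3·w3 = 1113·1113 + (-1029)·(-1029) + (-611)·(-611) = 2670931
λ ≈ 37341405/2670931 = 13.9807

λ ≈ 13.9807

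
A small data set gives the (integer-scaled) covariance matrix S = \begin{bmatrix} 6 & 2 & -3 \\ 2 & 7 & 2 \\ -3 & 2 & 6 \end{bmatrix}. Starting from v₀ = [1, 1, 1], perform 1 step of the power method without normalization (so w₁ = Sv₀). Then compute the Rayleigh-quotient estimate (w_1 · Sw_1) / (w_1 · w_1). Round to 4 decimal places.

8.4035

w1 = Sv₀ = (6·1 + 2·1 + (-3)·1; 2·1 + 7·1 + 2·1; (-3)·1 + 2·1 + 6·1) = (5, 11, 5)
Sw1 = (37, 97, 37)
w1·Sw1 = 5·37 + 11·97 + 5·37 = 1437; w1·w1 = 5·5 + 11·11 + 5·5 = 171
λ ≈ 1437/171 = 8.4035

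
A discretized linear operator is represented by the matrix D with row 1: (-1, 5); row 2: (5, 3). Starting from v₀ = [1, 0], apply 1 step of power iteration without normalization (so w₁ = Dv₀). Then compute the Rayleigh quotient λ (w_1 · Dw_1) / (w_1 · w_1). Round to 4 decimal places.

0.9231

w1 = Dv₀ = (-1, 5)
Dw1 = (26, 10)
w1·Dw1 = (-1)·26 + 5·10 = 24; w1·w1 = (-1)·(-1) + 5·5 = 26
λ ≈ 24/26 = 0.9231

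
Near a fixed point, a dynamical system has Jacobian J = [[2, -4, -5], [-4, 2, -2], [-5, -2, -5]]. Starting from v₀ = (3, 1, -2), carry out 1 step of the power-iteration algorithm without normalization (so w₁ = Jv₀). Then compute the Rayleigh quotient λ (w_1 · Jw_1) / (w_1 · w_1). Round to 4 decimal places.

w1 = Jv₀ = (2·3 + (-4)·1 + (-5)·(-2); (-4)·3 + 2·1 + (-2)·(-2); (-5)·3 + (-2)·1 + (-5)·(-2)) = (12, -6, -7)
Jw1 = (83, -46, -13)
w1·Jw1 = 12·83 + (-6)·(-46) + (-7)·(-13) = 1363; w1·w1 = 12·12 + (-6)·(-6) + (-7)·(-7) = 229
λ ≈ 1363/229 = 5.9520

λ ≈ 5.9520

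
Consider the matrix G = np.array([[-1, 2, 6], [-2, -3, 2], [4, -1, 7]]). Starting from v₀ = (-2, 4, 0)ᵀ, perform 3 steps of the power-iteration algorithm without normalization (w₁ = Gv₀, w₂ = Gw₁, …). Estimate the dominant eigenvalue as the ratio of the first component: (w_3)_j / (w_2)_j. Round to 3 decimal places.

1.612

w1 = Gv₀ = (10, -8, -12)
w2 = Gw1 = (-98, -20, -36)
w3 = Gw2 = (-158, 184, -624)
Ratio at component: -158 / -98 = 1.612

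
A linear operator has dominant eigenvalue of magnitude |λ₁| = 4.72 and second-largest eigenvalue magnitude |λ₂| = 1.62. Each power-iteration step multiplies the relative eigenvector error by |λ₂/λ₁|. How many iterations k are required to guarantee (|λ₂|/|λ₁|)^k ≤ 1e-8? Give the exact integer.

|λ₂/λ₁| = 1.62/4.72 = 0.34322
Need k ≥ ln(1e-8) / ln(0.34322) = -18.4207 / -1.0694 ≈ 17.226
Smallest integer k satisfying the bound: 18

18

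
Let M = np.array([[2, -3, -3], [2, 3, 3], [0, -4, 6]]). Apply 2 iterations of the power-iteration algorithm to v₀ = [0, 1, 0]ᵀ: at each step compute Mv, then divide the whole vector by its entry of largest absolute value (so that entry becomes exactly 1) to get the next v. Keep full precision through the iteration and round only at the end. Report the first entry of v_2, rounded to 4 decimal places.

Mv0 = (-3.00000, 3.00000, -4.00000); divide by -4.00000 → v1 = (0.75000, -0.75000, 1.00000)
Mv1 = (0.75000, 2.25000, 9.00000); divide by 9.00000 → v2 = (0.08333, 0.25000, 1.00000)
Requested entry of v2: -3/-36 = 0.0833

0.0833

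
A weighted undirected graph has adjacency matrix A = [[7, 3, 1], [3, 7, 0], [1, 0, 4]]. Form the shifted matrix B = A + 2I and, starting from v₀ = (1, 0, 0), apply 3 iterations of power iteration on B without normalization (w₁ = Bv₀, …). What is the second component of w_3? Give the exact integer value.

759

B = A + 2I has rows (9, 3, 1); (3, 9, 0); (1, 0, 6)
w1 = Bv₀ = (9·1 + 3·0 + 1·0; 3·1 + 9·0 + 0·0; 1·1 + 0·0 + 6·0) = (9, 3, 1)
w2 = Bw1 = (9·9 + 3·3 + 1·1; 3·9 + 9·3 + 0·1; 1·9 + 0·3 + 6·1) = (91, 54, 15)
w3 = Bw2 = (996, 759, 181)
Requested component of w3: 759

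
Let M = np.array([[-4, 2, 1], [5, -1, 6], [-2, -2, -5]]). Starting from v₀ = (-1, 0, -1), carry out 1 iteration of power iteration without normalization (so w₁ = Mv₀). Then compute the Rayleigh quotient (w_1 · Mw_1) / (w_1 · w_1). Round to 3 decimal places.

-5.374

w1 = Mv₀ = ((-4)·(-1) + 2·0 + 1·(-1); 5·(-1) + (-1)·0 + 6·(-1); (-2)·(-1) + (-2)·0 + (-5)·(-1)) = (3, -11, 7)
Mw1 = (-27, 68, -19)
w1·Mw1 = 3·(-27) + (-11)·68 + 7·(-19) = -962; w1·w1 = 3·3 + (-11)·(-11) + 7·7 = 179
λ ≈ -962/179 = -5.374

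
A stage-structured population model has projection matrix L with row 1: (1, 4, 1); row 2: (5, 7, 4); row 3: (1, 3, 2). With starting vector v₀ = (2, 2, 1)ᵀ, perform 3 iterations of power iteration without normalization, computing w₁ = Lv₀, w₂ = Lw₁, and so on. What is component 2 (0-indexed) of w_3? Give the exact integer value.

w1 = Lv₀ = (1·2 + 4·2 + 1·1; 5·2 + 7·2 + 4·1; 1·2 + 3·2 + 2·1) = (11, 28, 10)
w2 = Lw1 = (1·11 + 4·28 + 1·10; 5·11 + 7·28 + 4·10; 1·11 + 3·28 + 2·10) = (133, 291, 115)
w3 = Lw2 = (1412, 3162, 1236)
The requested component of w3 is 1236.

1236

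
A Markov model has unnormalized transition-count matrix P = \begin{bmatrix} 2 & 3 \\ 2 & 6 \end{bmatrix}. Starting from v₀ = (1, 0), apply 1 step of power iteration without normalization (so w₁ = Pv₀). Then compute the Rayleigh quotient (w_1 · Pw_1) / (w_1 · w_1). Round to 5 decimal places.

6.50000

w1 = Pv₀ = (2·1 + 3·0; 2·1 + 6·0) = (2, 2)
Pw1 = (10, 16)
w1·Pw1 = 2·10 + 2·16 = 52; w1·w1 = 2·2 + 2·2 = 8
λ ≈ 52/8 = 6.50000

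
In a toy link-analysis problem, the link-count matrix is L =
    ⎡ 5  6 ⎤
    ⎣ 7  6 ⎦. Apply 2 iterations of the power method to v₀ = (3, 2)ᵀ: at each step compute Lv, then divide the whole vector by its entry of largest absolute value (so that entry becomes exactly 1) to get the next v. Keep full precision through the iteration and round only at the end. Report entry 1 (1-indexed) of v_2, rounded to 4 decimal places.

0.8605

Lv0 = (27.00000, 33.00000); divide by 33.00000 → v1 = (0.81818, 1.00000)
Lv1 = (10.09091, 11.72727); divide by 11.72727 → v2 = (0.86047, 1.00000)
Requested entry of v2: 333/387 = 0.8605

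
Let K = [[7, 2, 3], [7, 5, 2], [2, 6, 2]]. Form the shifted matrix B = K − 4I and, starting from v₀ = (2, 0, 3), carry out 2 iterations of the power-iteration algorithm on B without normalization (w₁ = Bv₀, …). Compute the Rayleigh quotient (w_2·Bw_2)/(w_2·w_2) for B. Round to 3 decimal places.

μ ≈ 6.320

B = K − 4I has rows (3, 2, 3); (7, 1, 2); (2, 6, -2)
w1 = Bv₀ = (15, 20, -2)
w2 = Bw1 = (79, 121, 154)
Bw2 = (941, 982, 576)
w2·Bw2 = 281865; w2·w2 = 44598; μ ≈ 281865/44598 = 6.320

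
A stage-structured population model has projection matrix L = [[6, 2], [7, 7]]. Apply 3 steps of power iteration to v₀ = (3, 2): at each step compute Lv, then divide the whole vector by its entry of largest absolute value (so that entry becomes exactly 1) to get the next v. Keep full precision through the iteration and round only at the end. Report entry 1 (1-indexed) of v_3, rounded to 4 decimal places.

Lv0 = (22.00000, 35.00000); divide by 35.00000 → v1 = (0.62857, 1.00000)
Lv1 = (5.77143, 11.40000); divide by 11.40000 → v2 = (0.50627, 1.00000)
Lv2 = (5.03759, 10.54386); divide by 10.54386 → v3 = (0.47778, 1.00000)
Requested entry of v3: 2010/4207 = 0.4778

0.4778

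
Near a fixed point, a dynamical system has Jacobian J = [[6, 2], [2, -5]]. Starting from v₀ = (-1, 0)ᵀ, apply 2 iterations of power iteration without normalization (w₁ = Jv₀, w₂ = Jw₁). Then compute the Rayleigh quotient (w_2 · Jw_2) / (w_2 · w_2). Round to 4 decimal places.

6.1721

w1 = Jv₀ = (6·(-1) + 2·0; 2·(-1) + (-5)·0) = (-6, -2)
w2 = Jw1 = (6·(-6) + 2·(-2); 2·(-6) + (-5)·(-2)) = (-40, -2)
Jw2 = (-244, -70)
w2·Jw2 = (-40)·(-244) + (-2)·(-70) = 9900; w2·w2 = (-40)·(-40) + (-2)·(-2) = 1604
λ ≈ 9900/1604 = 6.1721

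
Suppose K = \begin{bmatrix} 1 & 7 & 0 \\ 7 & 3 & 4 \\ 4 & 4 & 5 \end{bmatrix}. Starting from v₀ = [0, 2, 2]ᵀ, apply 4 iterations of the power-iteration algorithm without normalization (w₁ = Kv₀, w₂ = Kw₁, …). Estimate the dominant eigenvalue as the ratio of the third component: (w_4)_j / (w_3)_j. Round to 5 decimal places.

λ ≈ 11.63313

w1 = Kv₀ = (14, 14, 18)
w2 = Kw1 = (112, 212, 202)
w3 = Kw2 = (1596, 2228, 2306)
w4 = Kw3 = (17192, 27080, 26826)
Ratio at component: 26826 / 2306 = 11.63313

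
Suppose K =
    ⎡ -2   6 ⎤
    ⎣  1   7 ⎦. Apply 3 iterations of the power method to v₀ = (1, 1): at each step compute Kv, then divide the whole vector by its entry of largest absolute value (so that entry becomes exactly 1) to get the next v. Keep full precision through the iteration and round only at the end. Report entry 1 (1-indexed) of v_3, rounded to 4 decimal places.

0.6087

Kv0 = (4.00000, 8.00000); divide by 8.00000 → v1 = (0.50000, 1.00000)
Kv1 = (5.00000, 7.50000); divide by 7.50000 → v2 = (0.66667, 1.00000)
Kv2 = (4.66667, 7.66667); divide by 7.66667 → v3 = (0.60870, 1.00000)
Requested entry of v3: 280/460 = 0.6087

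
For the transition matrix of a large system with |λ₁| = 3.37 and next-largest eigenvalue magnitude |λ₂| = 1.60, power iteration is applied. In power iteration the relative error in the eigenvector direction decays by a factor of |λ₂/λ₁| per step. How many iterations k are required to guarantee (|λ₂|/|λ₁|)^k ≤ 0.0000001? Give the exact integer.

22

|λ₂/λ₁| = 1.60/3.37 = 0.47478
Need k ≥ ln(0.0000001) / ln(0.47478) = -16.1181 / -0.7449 ≈ 21.638
Smallest integer k satisfying the bound: 22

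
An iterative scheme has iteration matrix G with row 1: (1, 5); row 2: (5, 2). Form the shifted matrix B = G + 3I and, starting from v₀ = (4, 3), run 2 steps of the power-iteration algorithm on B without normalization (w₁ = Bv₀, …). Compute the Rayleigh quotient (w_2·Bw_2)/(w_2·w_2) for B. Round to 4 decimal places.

9.5249

B = G + 3I has rows (4, 5); (5, 5)
w1 = Bv₀ = (4·4 + 5·3; 5·4 + 5·3) = (31, 35)
w2 = Bw1 = (4·31 + 5·35; 5·31 + 5·35) = (299, 330)
Bw2 = (2846, 3145)
w2·Bw2 = 1888804; w2·w2 = 198301; μ ≈ 1888804/198301 = 9.5249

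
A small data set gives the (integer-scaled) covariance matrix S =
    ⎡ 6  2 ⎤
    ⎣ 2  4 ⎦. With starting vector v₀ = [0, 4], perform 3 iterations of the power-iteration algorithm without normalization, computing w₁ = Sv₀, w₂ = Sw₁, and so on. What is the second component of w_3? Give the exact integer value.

480

w1 = Sv₀ = (6·0 + 2·4; 2·0 + 4·4) = (8, 16)
w2 = Sw1 = (6·8 + 2·16; 2·8 + 4·16) = (80, 80)
w3 = Sw2 = (640, 480)
The requested component of w3 is 480.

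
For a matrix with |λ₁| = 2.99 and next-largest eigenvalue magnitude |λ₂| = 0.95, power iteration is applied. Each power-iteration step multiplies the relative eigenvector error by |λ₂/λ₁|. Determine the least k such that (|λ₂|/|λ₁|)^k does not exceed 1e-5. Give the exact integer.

11

|λ₂/λ₁| = 0.95/2.99 = 0.31773
Need k ≥ ln(1e-5) / ln(0.31773) = -11.5129 / -1.1466 ≈ 10.041
Smallest integer k satisfying the bound: 11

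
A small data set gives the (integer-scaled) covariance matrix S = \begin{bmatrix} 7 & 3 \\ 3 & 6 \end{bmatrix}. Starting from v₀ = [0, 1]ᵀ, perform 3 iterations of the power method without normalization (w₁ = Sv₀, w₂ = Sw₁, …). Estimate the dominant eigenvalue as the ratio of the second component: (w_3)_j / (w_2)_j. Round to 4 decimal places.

λ ≈ 8.6000

w1 = Sv₀ = (3, 6)
w2 = Sw1 = (39, 45)
w3 = Sw2 = (408, 387)
Ratio at component: 387 / 45 = 8.6000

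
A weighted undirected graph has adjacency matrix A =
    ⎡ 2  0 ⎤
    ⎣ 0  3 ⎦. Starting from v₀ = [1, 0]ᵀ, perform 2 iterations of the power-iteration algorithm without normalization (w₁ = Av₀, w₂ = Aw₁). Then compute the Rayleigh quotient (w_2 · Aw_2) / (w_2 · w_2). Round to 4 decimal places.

λ ≈ 2.0000

w1 = Av₀ = (2·1 + 0·0; 0·1 + 3·0) = (2, 0)
w2 = Aw1 = (2·2 + 0·0; 0·2 + 3·0) = (4, 0)
Aw2 = (8, 0)
w2·Aw2 = 4·8 + 0·0 = 32; w2·w2 = 4·4 + 0·0 = 16
λ ≈ 32/16 = 2.0000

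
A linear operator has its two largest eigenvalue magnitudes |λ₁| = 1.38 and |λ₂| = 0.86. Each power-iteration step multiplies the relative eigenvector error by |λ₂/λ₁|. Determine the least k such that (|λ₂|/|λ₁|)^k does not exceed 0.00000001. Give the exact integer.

39

|λ₂/λ₁| = 0.86/1.38 = 0.62319
Need k ≥ ln(0.00000001) / ln(0.62319) = -18.4207 / -0.4729 ≈ 38.952
Smallest integer k satisfying the bound: 39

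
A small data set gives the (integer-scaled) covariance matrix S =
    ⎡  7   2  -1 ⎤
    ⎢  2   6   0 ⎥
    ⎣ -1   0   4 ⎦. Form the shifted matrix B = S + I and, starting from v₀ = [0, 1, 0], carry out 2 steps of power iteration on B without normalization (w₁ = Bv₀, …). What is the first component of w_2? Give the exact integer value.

30

B = S + I has rows (8, 2, -1); (2, 7, 0); (-1, 0, 5)
w1 = Bv₀ = (2, 7, 0)
w2 = Bw1 = (30, 53, -2)
Requested component of w2: 30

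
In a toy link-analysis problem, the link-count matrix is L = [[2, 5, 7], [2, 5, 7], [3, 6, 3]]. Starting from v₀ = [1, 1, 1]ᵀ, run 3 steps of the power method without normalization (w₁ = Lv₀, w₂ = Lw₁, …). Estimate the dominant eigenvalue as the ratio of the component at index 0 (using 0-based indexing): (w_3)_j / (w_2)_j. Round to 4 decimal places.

13.2308

w1 = Lv₀ = (2·1 + 5·1 + 7·1; 2·1 + 5·1 + 7·1; 3·1 + 6·1 + 3·1) = (14, 14, 12)
w2 = Lw1 = (2·14 + 5·14 + 7·12; 2·14 + 5·14 + 7·12; 3·14 + 6·14 + 3·12) = (182, 182, 162)
w3 = Lw2 = (2408, 2408, 2124)
Ratio at component: 2408 / 182 = 13.2308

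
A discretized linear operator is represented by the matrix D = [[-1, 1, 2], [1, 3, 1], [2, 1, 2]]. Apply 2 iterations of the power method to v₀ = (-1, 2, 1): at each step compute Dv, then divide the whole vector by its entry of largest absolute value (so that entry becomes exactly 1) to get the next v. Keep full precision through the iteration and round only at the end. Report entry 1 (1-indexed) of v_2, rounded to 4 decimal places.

Dv0 = (5.00000, 6.00000, 2.00000); divide by 6.00000 → v1 = (0.83333, 1.00000, 0.33333)
Dv1 = (0.83333, 4.16667, 3.33333); divide by 4.16667 → v2 = (0.20000, 1.00000, 0.80000)
Requested entry of v2: 5/25 = 0.2000

0.2000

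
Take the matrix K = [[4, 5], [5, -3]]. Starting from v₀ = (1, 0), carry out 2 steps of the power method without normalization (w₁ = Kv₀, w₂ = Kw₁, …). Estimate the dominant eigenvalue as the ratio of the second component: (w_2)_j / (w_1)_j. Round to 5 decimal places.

λ ≈ 1.00000

w1 = Kv₀ = (4·1 + 5·0; 5·1 + (-3)·0) = (4, 5)
w2 = Kw1 = (4·4 + 5·5; 5·4 + (-3)·5) = (41, 5)
Ratio at component: 5 / 5 = 1.00000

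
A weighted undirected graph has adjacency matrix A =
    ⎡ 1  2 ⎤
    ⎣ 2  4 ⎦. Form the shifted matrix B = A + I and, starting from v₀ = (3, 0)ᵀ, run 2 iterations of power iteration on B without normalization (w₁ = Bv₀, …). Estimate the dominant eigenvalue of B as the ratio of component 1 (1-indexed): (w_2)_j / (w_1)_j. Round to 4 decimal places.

μ ≈ 4.0000

B = A + I has rows (2, 2); (2, 5)
w1 = Bv₀ = (6, 6)
w2 = Bw1 = (24, 42)
Ratio: 24/6 = 4.0000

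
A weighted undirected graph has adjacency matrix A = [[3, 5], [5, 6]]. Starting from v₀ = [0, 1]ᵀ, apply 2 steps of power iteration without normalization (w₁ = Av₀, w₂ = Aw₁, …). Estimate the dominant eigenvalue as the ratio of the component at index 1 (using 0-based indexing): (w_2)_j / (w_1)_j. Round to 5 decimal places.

w1 = Av₀ = (5, 6)
w2 = Aw1 = (45, 61)
Ratio at component: 61 / 6 = 10.16667

10.16667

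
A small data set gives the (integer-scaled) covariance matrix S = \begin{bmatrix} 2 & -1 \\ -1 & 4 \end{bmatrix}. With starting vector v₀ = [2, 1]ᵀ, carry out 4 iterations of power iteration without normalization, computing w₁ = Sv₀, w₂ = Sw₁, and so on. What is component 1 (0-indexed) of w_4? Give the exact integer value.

w1 = Sv₀ = (2·2 + (-1)·1; (-1)·2 + 4·1) = (3, 2)
w2 = Sw1 = (2·3 + (-1)·2; (-1)·3 + 4·2) = (4, 5)
w3 = Sw2 = (3, 16)
w4 = Sw3 = (-10, 61)
The requested component of w4 is 61.

61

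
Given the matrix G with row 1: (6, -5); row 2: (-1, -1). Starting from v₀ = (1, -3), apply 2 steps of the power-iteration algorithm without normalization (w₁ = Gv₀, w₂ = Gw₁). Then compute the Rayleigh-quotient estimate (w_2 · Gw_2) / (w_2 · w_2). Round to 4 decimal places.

w1 = Gv₀ = (6·1 + (-5)·(-3); (-1)·1 + (-1)·(-3)) = (21, 2)
w2 = Gw1 = (6·21 + (-5)·2; (-1)·21 + (-1)·2) = (116, -23)
Gw2 = (811, -93)
w2·Gw2 = 116·811 + (-23)·(-93) = 96215; w2·w2 = 116·116 + (-23)·(-23) = 13985
λ ≈ 96215/13985 = 6.8799

λ ≈ 6.8799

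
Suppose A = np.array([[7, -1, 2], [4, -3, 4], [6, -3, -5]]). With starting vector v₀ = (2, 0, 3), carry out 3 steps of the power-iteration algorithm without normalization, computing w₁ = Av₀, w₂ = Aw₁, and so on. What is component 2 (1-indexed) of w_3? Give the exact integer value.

w1 = Av₀ = (20, 20, -3)
w2 = Aw1 = (114, 8, 75)
w3 = Aw2 = (940, 732, 285)
The requested component of w3 is 732.

732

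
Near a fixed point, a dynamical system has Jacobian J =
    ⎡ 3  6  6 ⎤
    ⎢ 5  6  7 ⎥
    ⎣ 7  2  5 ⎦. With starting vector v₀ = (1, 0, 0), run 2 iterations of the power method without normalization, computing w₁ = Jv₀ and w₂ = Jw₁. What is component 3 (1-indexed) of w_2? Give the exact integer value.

w1 = Jv₀ = (3·1 + 6·0 + 6·0; 5·1 + 6·0 + 7·0; 7·1 + 2·0 + 5·0) = (3, 5, 7)
w2 = Jw1 = (3·3 + 6·5 + 6·7; 5·3 + 6·5 + 7·7; 7·3 + 2·5 + 5·7) = (81, 94, 66)
The requested component of w2 is 66.

66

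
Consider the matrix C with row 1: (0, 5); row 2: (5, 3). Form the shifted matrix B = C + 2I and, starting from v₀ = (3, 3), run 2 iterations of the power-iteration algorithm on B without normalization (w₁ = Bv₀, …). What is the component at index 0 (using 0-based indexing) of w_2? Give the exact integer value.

192

B = C + 2I has rows (2, 5); (5, 5)
w1 = Bv₀ = (21, 30)
w2 = Bw1 = (192, 255)
Requested component of w2: 192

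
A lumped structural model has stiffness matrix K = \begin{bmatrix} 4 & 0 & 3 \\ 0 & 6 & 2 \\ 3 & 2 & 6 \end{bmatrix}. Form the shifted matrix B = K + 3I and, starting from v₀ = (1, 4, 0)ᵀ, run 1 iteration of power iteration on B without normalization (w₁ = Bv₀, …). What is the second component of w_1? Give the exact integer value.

B = K + 3I has rows (7, 0, 3); (0, 9, 2); (3, 2, 9)
w1 = Bv₀ = (7·1 + 0·4 + 3·0; 0·1 + 9·4 + 2·0; 3·1 + 2·4 + 9·0) = (7, 36, 11)
Requested component of w1: 36

36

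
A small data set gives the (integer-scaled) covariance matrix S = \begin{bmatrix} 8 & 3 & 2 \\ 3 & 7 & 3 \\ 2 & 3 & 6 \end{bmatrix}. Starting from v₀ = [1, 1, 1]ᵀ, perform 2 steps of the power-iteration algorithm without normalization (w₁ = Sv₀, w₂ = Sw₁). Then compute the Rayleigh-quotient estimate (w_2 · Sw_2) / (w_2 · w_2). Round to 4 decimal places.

12.4402

w1 = Sv₀ = (8·1 + 3·1 + 2·1; 3·1 + 7·1 + 3·1; 2·1 + 3·1 + 6·1) = (13, 13, 11)
w2 = Sw1 = (8·13 + 3·13 + 2·11; 3·13 + 7·13 + 3·11; 2·13 + 3·13 + 6·11) = (165, 163, 131)
Sw2 = (2071, 2029, 1605)
w2·Sw2 = 165·2071 + 163·2029 + 131·1605 = 882697; w2·w2 = 165·165 + 163·163 + 131·131 = 70955
λ ≈ 882697/70955 = 12.4402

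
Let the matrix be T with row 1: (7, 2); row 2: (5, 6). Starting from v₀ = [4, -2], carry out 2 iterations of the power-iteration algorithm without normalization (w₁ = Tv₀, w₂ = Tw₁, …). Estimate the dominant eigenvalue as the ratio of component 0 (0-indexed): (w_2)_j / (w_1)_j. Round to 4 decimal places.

w1 = Tv₀ = (24, 8)
w2 = Tw1 = (184, 168)
Ratio at component: 184 / 24 = 7.6667

7.6667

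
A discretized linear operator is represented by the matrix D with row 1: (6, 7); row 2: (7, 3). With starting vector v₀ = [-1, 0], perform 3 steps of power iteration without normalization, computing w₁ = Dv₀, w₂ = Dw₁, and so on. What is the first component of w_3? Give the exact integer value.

-951

w1 = Dv₀ = (6·(-1) + 7·0; 7·(-1) + 3·0) = (-6, -7)
w2 = Dw1 = (6·(-6) + 7·(-7); 7·(-6) + 3·(-7)) = (-85, -63)
w3 = Dw2 = (-951, -784)
The requested component of w3 is -951.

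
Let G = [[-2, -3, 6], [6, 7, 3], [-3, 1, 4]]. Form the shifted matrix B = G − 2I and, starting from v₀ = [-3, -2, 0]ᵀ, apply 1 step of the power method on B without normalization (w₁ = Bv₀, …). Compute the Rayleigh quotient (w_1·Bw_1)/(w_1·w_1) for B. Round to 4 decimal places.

μ ≈ 0.6949

B = G − 2I has rows (-4, -3, 6); (6, 5, 3); (-3, 1, 2)
w1 = Bv₀ = ((-4)·(-3) + (-3)·(-2) + 6·0; 6·(-3) + 5·(-2) + 3·0; (-3)·(-3) + 1·(-2) + 2·0) = (18, -28, 7)
Bw1 = (54, -11, -68)
w1·Bw1 = 804; w1·w1 = 1157; μ ≈ 804/1157 = 0.6949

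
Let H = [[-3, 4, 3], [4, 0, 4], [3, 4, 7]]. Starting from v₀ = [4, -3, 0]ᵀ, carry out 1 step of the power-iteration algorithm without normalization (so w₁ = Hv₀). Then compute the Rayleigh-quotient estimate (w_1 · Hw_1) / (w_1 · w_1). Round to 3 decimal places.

w1 = Hv₀ = (-24, 16, 0)
Hw1 = (136, -96, -8)
w1·Hw1 = (-24)·136 + 16·(-96) + 0·(-8) = -4800; w1·w1 = (-24)·(-24) + 16·16 + 0·0 = 832
λ ≈ -4800/832 = -5.769

-5.769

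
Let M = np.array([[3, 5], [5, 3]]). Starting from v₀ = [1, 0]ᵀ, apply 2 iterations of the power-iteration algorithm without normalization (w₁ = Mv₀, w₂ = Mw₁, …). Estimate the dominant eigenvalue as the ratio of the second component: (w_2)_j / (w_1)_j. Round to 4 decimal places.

6.0000

w1 = Mv₀ = (3, 5)
w2 = Mw1 = (34, 30)
Ratio at component: 30 / 5 = 6.0000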